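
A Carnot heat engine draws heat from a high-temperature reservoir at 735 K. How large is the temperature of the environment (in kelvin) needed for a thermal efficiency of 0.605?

T_C ≈ 290 K

From η = 1 − T_C/T_H, T_C = T_H·(1 − η) = 735.00 × (1 − 0.605) = 290 K.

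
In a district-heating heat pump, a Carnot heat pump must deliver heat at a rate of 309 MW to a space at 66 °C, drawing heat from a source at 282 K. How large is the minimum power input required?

Ẇ_in ≈ 52.1 MW

T_H = 66 °C → 66 + 273.15 = 339.15 K.
The Carnot heat-pump COP is COP_HP = T_H/(T_H − T_C) = 339.15/57.15 = 5.9344.
W = Q_H/COP_HP = 309/5.9344 = 52.1 MW.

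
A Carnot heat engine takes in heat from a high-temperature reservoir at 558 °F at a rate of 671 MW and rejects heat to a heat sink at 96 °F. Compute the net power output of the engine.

Ẇ ≈ 304.6 MW

T_H = 558 °F → (558 − 32) × 5/9 = 292.22 °C = 565.37 K.
T_C = 96 °F → (96 − 32) × 5/9 = 35.56 °C = 308.71 K.
For a reversible engine, η = 1 − T_C/T_H = 1 − 308.71/565.37 = 0.4540.
W = η·Q_H = 0.4540 × 671 = 304.6 MW.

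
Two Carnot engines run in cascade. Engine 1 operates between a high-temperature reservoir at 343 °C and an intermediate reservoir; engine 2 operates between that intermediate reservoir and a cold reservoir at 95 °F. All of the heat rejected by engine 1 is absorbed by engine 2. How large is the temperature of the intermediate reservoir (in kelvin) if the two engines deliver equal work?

T_m ≈ 462 K

T_H = 343 °C → 343 + 273.15 = 616.15 K.
T_C = 95 °F → (95 − 32) × 5/9 = 35.00 °C = 308.15 K.
For reversible stages Q_m = Q_H·(T_m/T_H). Setting W₁ = Q_H(1 − T_m/T_H) equal to W₂ = Q_m(1 − T_C/T_m) = Q_H·(T_m − T_C)/T_H gives T_H − T_m = T_m − T_C, so T_m = (T_H + T_C)/2 = (616.15 + 308.15)/2 = 462 K.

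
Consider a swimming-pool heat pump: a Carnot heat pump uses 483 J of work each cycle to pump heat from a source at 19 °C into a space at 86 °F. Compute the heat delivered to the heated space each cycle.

T_H = 86 °F → (86 − 32) × 5/9 = 30.00 °C = 303.15 K.
T_C = 19 °C → 19 + 273.15 = 292.15 K.
The Carnot heat-pump COP is COP_HP = T_H/(T_H − T_C) = 303.15/11.00 = 27.5591.
Q_H = COP_HP · W = 27.5591 × 483 = 13310 J.

Q_H ≈ 13310 J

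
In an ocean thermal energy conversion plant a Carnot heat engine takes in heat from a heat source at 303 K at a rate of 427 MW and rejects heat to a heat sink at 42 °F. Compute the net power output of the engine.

Ẇ ≈ 34.24 MW

T_C = 42 °F → (42 − 32) × 5/9 = 5.56 °C = 278.71 K.
For a reversible engine, η = 1 − T_C/T_H = 1 − 278.71/303.00 = 0.0802.
W = η·Q_H = 0.0802 × 427 = 34.24 MW.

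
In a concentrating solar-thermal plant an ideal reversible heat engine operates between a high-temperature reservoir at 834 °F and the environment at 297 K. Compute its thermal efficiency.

η ≈ 0.5868

T_H = 834 °F → (834 − 32) × 5/9 = 445.56 °C = 718.71 K.
For a reversible engine, η = 1 − T_C/T_H = 1 − 297.00/718.71 = 0.5868.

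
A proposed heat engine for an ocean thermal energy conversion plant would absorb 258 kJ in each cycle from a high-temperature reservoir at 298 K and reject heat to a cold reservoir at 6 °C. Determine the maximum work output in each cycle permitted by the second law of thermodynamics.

W_max ≈ 16.3 kJ

T_C = 6 °C → 6 + 273.15 = 279.15 K.
The second-law ceiling is the Carnot efficiency, η_max = 1 − T_C/T_H = 1 − 279.15/298.00 = 0.0633.
W_max = η_max · Q_H = 0.0633 × 258 = 16.3 kJ.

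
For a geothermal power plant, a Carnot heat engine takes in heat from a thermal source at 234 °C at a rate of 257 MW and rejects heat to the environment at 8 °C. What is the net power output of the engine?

Ẇ ≈ 115 MW

T_H = 234 °C → 234 + 273.15 = 507.15 K.
T_C = 8 °C → 8 + 273.15 = 281.15 K.
Carnot efficiency: η = 1 − T_C/T_H = 1 − 281.15/507.15 = 0.4456.
W = η·Q_H = 0.4456 × 257 = 115 MW.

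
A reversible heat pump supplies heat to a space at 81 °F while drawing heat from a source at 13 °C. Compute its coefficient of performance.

COP_HP ≈ 21.1

T_H = 81 °F → (81 − 32) × 5/9 = 27.22 °C = 300.37 K.
T_C = 13 °C → 13 + 273.15 = 286.15 K.
The Carnot heat-pump COP is COP_HP = T_H/(T_H − T_C) = 300.37/(300.37 − 286.15) = 21.1.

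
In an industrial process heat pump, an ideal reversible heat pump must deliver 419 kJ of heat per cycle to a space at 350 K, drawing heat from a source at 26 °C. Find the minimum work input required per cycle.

T_C = 26 °C → 26 + 273.15 = 299.15 K.
Reversible heating COP: COP_HP = T_H/(T_H − T_C) = 350.00/50.85 = 6.8830.
W = Q_H/COP_HP = 419/6.8830 = 60.9 kJ.

W_in ≈ 60.9 kJ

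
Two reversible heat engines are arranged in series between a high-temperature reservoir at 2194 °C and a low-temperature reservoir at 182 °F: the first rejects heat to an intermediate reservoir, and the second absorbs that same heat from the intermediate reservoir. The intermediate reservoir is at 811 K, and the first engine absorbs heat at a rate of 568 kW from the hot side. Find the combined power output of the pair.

Ẇ_total ≈ 486 kW

T_H = 2194 °C → 2194 + 273.15 = 2467.15 K.
T_C = 182 °F → (182 − 32) × 5/9 = 83.33 °C = 356.48 K.
Two reversible stages in series are equivalent to a single Carnot engine between T_H and T_C, so η_total = 1 − T_C/T_H = 1 − 356.48/2467.15 = 0.8555.
W_total = η_total · Q_H = 0.8555 × 568 = 486 kW.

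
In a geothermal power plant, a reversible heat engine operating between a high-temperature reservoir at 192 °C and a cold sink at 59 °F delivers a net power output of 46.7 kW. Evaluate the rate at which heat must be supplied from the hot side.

T_H = 192 °C → 192 + 273.15 = 465.15 K.
T_C = 59 °F → (59 − 32) × 5/9 = 15.00 °C = 288.15 K.
For a reversible engine, η = 1 − T_C/T_H = 1 − 288.15/465.15 = 0.3805.
Q_H = W/η = 46.7/0.3805 = 123 kW.

Q̇_H ≈ 123 kW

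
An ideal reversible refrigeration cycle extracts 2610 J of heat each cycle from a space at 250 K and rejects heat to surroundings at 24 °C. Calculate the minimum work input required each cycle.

T_H = 24 °C → 24 + 273.15 = 297.15 K.
Carnot COP: COP_R = T_C/(T_H − T_C) = 250.00/47.15 = 5.3022.
W = Q_C/COP_R = 2610/5.3022 = 492.2 J.

W_in ≈ 492.2 J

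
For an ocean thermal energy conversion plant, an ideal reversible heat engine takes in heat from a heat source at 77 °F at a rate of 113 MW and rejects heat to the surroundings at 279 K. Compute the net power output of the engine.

T_H = 77 °F → (77 − 32) × 5/9 = 25.00 °C = 298.15 K.
Since the cycle is reversible, η = 1 − T_C/T_H = 1 − 279.00/298.15 = 0.0642.
W = η·Q_H = 0.0642 × 113 = 7.258 MW.

Ẇ ≈ 7.258 MW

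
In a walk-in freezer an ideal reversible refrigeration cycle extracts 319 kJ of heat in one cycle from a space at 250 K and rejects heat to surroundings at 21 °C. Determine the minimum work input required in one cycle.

W_in ≈ 56.3 kJ

T_H = 21 °C → 21 + 273.15 = 294.15 K.
Carnot COP: COP_R = T_C/(T_H − T_C) = 250.00/44.15 = 5.6625.
W = Q_C/COP_R = 319/5.6625 = 56.3 kJ.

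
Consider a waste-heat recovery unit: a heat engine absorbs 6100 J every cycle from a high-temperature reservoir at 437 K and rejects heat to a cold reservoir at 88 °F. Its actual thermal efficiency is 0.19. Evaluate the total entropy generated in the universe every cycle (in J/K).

ΔS_univ ≈ 2.28 J/K

T_C = 88 °F → (88 − 32) × 5/9 = 31.11 °C = 304.26 K.
W = η·Q_H = 0.19 × 6100 = 1159 J, so Q_C = Q_H − W = 4941 J.
The hot reservoir loses entropy Q_H/T_H = 6100/437.00 = 13.96 J/K; the cold reservoir gains Q_C/T_C = 4941/304.26 = 16.24 J/K.
ΔS_univ = −Q_H/T_H + Q_C/T_C = 2.28 J/K (> 0, since η = 0.19 < η_Carnot = 0.304).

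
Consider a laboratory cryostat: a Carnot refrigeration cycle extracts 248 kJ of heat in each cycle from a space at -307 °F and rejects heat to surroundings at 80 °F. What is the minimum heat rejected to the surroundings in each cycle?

T_H = 80 °F → (80 − 32) × 5/9 = 26.67 °C = 299.82 K.
T_C = -307 °F → (-307 − 32) × 5/9 = -188.33 °C = 84.82 K.
For a reversible cycle Q_H/Q_C = T_H/T_C, so Q_H = Q_C·T_H/T_C = 248 × 299.82/84.82 = 877 kJ.

Q_H ≈ 877 kJ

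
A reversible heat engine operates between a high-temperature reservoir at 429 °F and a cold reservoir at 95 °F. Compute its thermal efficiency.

η ≈ 0.376

T_H = 429 °F → (429 − 32) × 5/9 = 220.56 °C = 493.71 K.
T_C = 95 °F → (95 − 32) × 5/9 = 35.00 °C = 308.15 K.
For a reversible engine, η = 1 − T_C/T_H = 1 − 308.15/493.71 = 0.376.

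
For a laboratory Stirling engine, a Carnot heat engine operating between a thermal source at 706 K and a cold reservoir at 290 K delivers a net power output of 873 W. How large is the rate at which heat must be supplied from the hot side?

Q̇_H ≈ 1480 W

η_rev = 1 − T_C/T_H = 1 − 290.00/706.00 = 0.5892.
Q_H = W/η = 873/0.5892 = 1480 W.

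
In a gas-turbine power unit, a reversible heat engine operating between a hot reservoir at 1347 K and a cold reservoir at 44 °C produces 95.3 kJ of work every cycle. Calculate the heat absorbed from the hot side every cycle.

T_C = 44 °C → 44 + 273.15 = 317.15 K.
The Carnot efficiency is η = 1 − T_C/T_H = 1 − 317.15/1347.00 = 0.7646.
Q_H = W/η = 95.3/0.7646 = 125 kJ.

Q_H ≈ 125 kJ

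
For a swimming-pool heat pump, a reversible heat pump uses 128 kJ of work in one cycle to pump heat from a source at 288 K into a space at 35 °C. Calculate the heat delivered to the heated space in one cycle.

T_H = 35 °C → 35 + 273.15 = 308.15 K.
For a reversible heat pump, COP_HP = T_H/(T_H − T_C) = 308.15/20.15 = 15.2928.
Q_H = COP_HP · W = 15.2928 × 128 = 1960 kJ.

Q_H ≈ 1960 kJ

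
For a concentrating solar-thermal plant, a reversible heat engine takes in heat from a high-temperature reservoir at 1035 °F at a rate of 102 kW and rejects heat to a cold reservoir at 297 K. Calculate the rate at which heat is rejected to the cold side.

T_H = 1035 °F → (1035 − 32) × 5/9 = 557.22 °C = 830.37 K.
Since the cycle is reversible, η = 1 − T_C/T_H = 1 − 297.00/830.37 = 0.6423.
For a reversible cycle Q_C/Q_H = T_C/T_H, so Q_C = 102 × 297.00/830.37 = 36.48 kW.

Q̇_C ≈ 36.48 kW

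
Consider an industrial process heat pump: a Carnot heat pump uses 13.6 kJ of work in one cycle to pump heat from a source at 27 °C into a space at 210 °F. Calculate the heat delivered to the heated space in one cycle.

T_H = 210 °F → (210 − 32) × 5/9 = 98.89 °C = 372.04 K.
T_C = 27 °C → 27 + 273.15 = 300.15 K.
COP_HP = T_H/(T_H − T_C) = 372.04/71.89 = 5.1752.
Q_H = COP_HP · W = 5.1752 × 13.6 = 70.4 kJ.

Q_H ≈ 70.4 kJ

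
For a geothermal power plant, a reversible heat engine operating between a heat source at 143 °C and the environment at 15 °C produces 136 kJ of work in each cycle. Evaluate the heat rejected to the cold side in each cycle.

T_H = 143 °C → 143 + 273.15 = 416.15 K.
T_C = 15 °C → 15 + 273.15 = 288.15 K.
The Carnot efficiency is η = 1 − T_C/T_H = 1 − 288.15/416.15 = 0.3076.
Since Q_C/Q_H = T_C/T_H and Q_H = W/η, Q_C = W·T_C/(T_H − T_C) = 136 × 288.15/128.00 = 306.2 kJ.

Q_C ≈ 306.2 kJ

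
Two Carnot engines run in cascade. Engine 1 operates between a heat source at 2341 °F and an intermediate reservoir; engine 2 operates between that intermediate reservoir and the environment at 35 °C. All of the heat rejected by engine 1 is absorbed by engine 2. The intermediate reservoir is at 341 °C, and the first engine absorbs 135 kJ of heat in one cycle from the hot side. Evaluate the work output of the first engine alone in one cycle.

W₁ ≈ 81.7 kJ

T_H = 2341 °F → (2341 − 32) × 5/9 = 1282.78 °C = 1555.93 K.
T_C = 35 °C → 35 + 273.15 = 308.15 K.
T_m = 341 °C → 341 + 273.15 = 614.15 K.
First-stage efficiency η₁ = 1 − T_m/T_H = 1 − 614.15/1555.93 = 0.6053.
W₁ = η₁·Q_H = 0.6053 × 135 = 81.7 kJ.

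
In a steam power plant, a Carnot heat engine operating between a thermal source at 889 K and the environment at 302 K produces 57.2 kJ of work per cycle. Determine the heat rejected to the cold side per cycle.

η_rev = 1 − T_C/T_H = 1 − 302.00/889.00 = 0.6603.
Since Q_C/Q_H = T_C/T_H and Q_H = W/η, Q_C = W·T_C/(T_H − T_C) = 57.2 × 302.00/587.00 = 29.43 kJ.

Q_C ≈ 29.43 kJ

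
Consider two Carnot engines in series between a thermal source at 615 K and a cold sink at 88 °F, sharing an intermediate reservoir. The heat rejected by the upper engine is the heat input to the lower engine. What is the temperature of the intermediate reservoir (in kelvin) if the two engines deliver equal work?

T_m ≈ 459.6 K

T_C = 88 °F → (88 − 32) × 5/9 = 31.11 °C = 304.26 K.
For reversible stages Q_m = Q_H·(T_m/T_H). Setting W₁ = Q_H(1 − T_m/T_H) equal to W₂ = Q_m(1 − T_C/T_m) = Q_H·(T_m − T_C)/T_H gives T_H − T_m = T_m − T_C, so T_m = (T_H + T_C)/2 = (615.00 + 304.26)/2 = 459.6 K.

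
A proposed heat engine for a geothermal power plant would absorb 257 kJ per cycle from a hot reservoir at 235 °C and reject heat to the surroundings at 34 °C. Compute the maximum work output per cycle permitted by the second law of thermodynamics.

T_H = 235 °C → 235 + 273.15 = 508.15 K.
T_C = 34 °C → 34 + 273.15 = 307.15 K.
The second-law ceiling is the Carnot efficiency, η_max = 1 − T_C/T_H = 1 − 307.15/508.15 = 0.3956.
W_max = η_max · Q_H = 0.3956 × 257 = 102 kJ.

W_max ≈ 102 kJ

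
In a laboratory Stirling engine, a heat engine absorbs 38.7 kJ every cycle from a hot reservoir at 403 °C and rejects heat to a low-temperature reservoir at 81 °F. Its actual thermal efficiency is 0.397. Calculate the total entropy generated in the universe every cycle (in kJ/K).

ΔS_univ ≈ 0.0205 kJ/K

T_H = 403 °C → 403 + 273.15 = 676.15 K.
T_C = 81 °F → (81 − 32) × 5/9 = 27.22 °C = 300.37 K.
W = η·Q_H = 0.397 × 38.7 = 15.36 kJ, so Q_C = Q_H − W = 23.34 kJ.
The hot reservoir loses entropy Q_H/T_H = 38.7/676.15 = 0.05724 kJ/K; the cold reservoir gains Q_C/T_C = 23.34/300.37 = 0.07769 kJ/K.
ΔS_univ = −Q_H/T_H + Q_C/T_C = 0.0205 kJ/K (> 0, since η = 0.397 < η_Carnot = 0.556).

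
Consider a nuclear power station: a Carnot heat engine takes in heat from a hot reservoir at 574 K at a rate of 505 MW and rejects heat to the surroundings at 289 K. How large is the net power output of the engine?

Ẇ ≈ 251 MW

For a reversible engine, η = 1 − T_C/T_H = 1 − 289.00/574.00 = 0.4965.
W = η·Q_H = 0.4965 × 505 = 251 MW.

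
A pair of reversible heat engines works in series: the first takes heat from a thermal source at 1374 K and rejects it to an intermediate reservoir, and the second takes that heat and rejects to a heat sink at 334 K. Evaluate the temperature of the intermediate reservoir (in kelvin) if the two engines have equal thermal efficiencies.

T_m ≈ 677.4 K

Equal efficiencies require 1 − T_m/T_H = 1 − T_C/T_m, i.e. T_m/T_H = T_C/T_m, so T_m = √(T_H·T_C) = √(1374.00 × 334.00) = 677.4 K.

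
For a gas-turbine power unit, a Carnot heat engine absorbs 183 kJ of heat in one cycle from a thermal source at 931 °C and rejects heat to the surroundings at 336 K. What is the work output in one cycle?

T_H = 931 °C → 931 + 273.15 = 1204.15 K.
Carnot efficiency: η = 1 − T_C/T_H = 1 − 336.00/1204.15 = 0.7210.
W = η·Q_H = 0.7210 × 183 = 132 kJ.

W ≈ 132 kJ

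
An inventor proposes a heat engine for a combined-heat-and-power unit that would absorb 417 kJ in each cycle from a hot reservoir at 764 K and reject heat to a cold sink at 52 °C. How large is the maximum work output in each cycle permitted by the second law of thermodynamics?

W_max ≈ 239.5 kJ

T_C = 52 °C → 52 + 273.15 = 325.15 K.
By the Carnot theorem, η_max = 1 − T_C/T_H = 1 − 325.15/764.00 = 0.5744.
W_max = η_max · Q_H = 0.5744 × 417 = 239.5 kJ.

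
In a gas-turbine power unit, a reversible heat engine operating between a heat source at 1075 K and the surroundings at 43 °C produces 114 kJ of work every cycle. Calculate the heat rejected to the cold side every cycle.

Q_C ≈ 47.49 kJ

T_C = 43 °C → 43 + 273.15 = 316.15 K.
η_rev = 1 − T_C/T_H = 1 − 316.15/1075.00 = 0.7059.
Since Q_C/Q_H = T_C/T_H and Q_H = W/η, Q_C = W·T_C/(T_H − T_C) = 114 × 316.15/758.85 = 47.49 kJ.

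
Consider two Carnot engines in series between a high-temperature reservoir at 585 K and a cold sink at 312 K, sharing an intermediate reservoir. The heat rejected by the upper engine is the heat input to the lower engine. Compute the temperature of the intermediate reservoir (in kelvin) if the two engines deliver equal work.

For reversible stages Q_m = Q_H·(T_m/T_H). Setting W₁ = Q_H(1 − T_m/T_H) equal to W₂ = Q_m(1 − T_C/T_m) = Q_H·(T_m − T_C)/T_H gives T_H − T_m = T_m − T_C, so T_m = (T_H + T_C)/2 = (585.00 + 312.00)/2 = 448 K.

T_m ≈ 448 K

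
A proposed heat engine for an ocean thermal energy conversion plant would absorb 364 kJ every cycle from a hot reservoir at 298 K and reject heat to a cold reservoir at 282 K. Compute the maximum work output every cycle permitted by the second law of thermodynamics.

W_max ≈ 19.5 kJ

No engine can exceed the Carnot limit: η_max = 1 − T_C/T_H = 1 − 282.00/298.00 = 0.0537.
W_max = η_max · Q_H = 0.0537 × 364 = 19.5 kJ.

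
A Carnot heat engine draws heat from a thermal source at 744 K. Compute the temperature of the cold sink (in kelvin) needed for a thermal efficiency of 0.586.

T_C ≈ 308 K

From η = 1 − T_C/T_H, T_C = T_H·(1 − η) = 744.00 × (1 − 0.586) = 308 K.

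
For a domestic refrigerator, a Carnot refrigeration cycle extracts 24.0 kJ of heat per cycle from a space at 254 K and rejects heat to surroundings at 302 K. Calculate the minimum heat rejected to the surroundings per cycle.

For a reversible cycle Q_H/Q_C = T_H/T_C, so Q_H = Q_C·T_H/T_C = 24.0 × 302.00/254.00 = 28.5 kJ.

Q_H ≈ 28.5 kJ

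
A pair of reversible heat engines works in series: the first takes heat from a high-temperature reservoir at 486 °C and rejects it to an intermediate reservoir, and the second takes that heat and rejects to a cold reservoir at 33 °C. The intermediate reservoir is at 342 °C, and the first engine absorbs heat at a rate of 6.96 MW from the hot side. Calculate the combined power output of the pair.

T_H = 486 °C → 486 + 273.15 = 759.15 K.
T_C = 33 °C → 33 + 273.15 = 306.15 K.
Two reversible stages in series are equivalent to a single Carnot engine between T_H and T_C, so η_total = 1 − T_C/T_H = 1 − 306.15/759.15 = 0.5967.
W_total = η_total · Q_H = 0.5967 × 6.96 = 4.15 MW.

Ẇ_total ≈ 4.15 MW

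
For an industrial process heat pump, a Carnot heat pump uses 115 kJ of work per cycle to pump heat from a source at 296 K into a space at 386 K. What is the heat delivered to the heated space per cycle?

For a reversible heat pump, COP_HP = T_H/(T_H − T_C) = 386.00/90.00 = 4.2889.
Q_H = COP_HP · W = 4.2889 × 115 = 493 kJ.

Q_H ≈ 493 kJ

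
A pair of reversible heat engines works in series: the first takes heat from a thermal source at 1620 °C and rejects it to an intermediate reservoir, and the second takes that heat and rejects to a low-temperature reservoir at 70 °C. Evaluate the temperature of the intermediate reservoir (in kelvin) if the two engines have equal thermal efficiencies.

T_m ≈ 806 K

T_H = 1620 °C → 1620 + 273.15 = 1893.15 K.
T_C = 70 °C → 70 + 273.15 = 343.15 K.
Equal efficiencies require 1 − T_m/T_H = 1 − T_C/T_m, i.e. T_m/T_H = T_C/T_m, so T_m = √(T_H·T_C) = √(1893.15 × 343.15) = 806 K.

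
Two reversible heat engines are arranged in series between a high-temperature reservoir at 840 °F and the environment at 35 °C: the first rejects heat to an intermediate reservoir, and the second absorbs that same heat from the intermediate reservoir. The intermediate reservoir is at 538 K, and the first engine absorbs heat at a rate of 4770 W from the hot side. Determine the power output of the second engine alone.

Ẇ₂ ≈ 1520 W

T_H = 840 °F → (840 − 32) × 5/9 = 448.89 °C = 722.04 K.
T_C = 35 °C → 35 + 273.15 = 308.15 K.
Heat entering the second stage: Q_m = Q_H·(T_m/T_H) = 4770 × 538.00/722.04 = 3550 W.
Second-stage efficiency η₂ = 1 − T_C/T_m = 1 − 308.15/538.00 = 0.4272, so W₂ = η₂·Q_m = 1520 W.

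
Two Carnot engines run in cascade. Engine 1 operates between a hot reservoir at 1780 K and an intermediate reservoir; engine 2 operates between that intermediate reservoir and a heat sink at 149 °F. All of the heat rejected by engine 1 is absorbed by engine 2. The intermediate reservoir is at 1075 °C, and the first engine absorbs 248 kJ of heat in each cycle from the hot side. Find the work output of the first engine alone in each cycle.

T_C = 149 °F → (149 − 32) × 5/9 = 65.00 °C = 338.15 K.
T_m = 1075 °C → 1075 + 273.15 = 1348.15 K.
First-stage efficiency η₁ = 1 − T_m/T_H = 1 − 1348.15/1780.00 = 0.2426.
W₁ = η₁·Q_H = 0.2426 × 248 = 60.2 kJ.

W₁ ≈ 60.2 kJ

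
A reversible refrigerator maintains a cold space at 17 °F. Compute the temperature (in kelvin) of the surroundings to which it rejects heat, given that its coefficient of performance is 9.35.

T_H ≈ 293 K

T_C = 17 °F → (17 − 32) × 5/9 = -8.33 °C = 264.82 K.
COP_R = T_C/(T_H − T_C) ⇒ T_H = T_C·(1 + 1/COP_R) = 264.82 × (1 + 1/9.35) = 293 K.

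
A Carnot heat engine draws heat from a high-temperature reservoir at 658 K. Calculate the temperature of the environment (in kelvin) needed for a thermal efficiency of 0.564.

From η = 1 − T_C/T_H, T_C = T_H·(1 − η) = 658.00 × (1 − 0.564) = 286.9 K.

T_C ≈ 286.9 K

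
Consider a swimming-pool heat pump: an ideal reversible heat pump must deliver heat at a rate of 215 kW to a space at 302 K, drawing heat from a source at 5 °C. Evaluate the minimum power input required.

T_C = 5 °C → 5 + 273.15 = 278.15 K.
For a reversible heat pump, COP_HP = T_H/(T_H − T_C) = 302.00/23.85 = 12.6625.
W = Q_H/COP_HP = 215/12.6625 = 17.0 kW.

Ẇ_in ≈ 17.0 kW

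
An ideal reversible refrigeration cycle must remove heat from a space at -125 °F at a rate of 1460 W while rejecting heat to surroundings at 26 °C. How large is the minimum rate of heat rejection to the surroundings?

Q̇_H ≈ 2349 W

T_H = 26 °C → 26 + 273.15 = 299.15 K.
T_C = -125 °F → (-125 − 32) × 5/9 = -87.22 °C = 185.93 K.
For a reversible cycle Q_H/Q_C = T_H/T_C, so Q_H = Q_C·T_H/T_C = 1460 × 299.15/185.93 = 2349 W.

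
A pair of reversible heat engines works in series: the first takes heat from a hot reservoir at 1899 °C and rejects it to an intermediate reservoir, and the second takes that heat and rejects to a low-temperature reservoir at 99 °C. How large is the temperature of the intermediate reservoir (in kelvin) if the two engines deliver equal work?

T_H = 1899 °C → 1899 + 273.15 = 2172.15 K.
T_C = 99 °C → 99 + 273.15 = 372.15 K.
For reversible stages Q_m = Q_H·(T_m/T_H). Setting W₁ = Q_H(1 − T_m/T_H) equal to W₂ = Q_m(1 − T_C/T_m) = Q_H·(T_m − T_C)/T_H gives T_H − T_m = T_m − T_C, so T_m = (T_H + T_C)/2 = (2172.15 + 372.15)/2 = 1272 K.

T_m ≈ 1272 K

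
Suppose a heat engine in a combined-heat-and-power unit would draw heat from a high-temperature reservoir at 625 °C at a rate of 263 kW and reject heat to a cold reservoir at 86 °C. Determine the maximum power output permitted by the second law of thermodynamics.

T_H = 625 °C → 625 + 273.15 = 898.15 K.
T_C = 86 °C → 86 + 273.15 = 359.15 K.
The upper bound on efficiency is η_max = 1 − T_C/T_H = 1 − 359.15/898.15 = 0.6001.
W_max = η_max · Q_H = 0.6001 × 263 = 158 kW.

Ẇ_max ≈ 158 kW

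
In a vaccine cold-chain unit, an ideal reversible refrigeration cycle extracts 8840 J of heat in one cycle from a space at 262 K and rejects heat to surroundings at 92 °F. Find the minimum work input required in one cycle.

W_in ≈ 1501 J

T_H = 92 °F → (92 − 32) × 5/9 = 33.33 °C = 306.48 K.
The reversible coefficient of performance is COP_R = T_C/(T_H − T_C) = 262.00/44.48 = 5.8898.
W = Q_C/COP_R = 8840/5.8898 = 1501 J.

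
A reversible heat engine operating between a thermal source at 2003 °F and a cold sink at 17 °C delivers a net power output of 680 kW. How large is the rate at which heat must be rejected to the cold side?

Q̇_C ≈ 183.0 kW

T_H = 2003 °F → (2003 − 32) × 5/9 = 1095.00 °C = 1368.15 K.
T_C = 17 °C → 17 + 273.15 = 290.15 K.
Carnot efficiency: η = 1 − T_C/T_H = 1 − 290.15/1368.15 = 0.7879.
Since Q_C/Q_H = T_C/T_H and Q_H = W/η, Q_C = W·T_C/(T_H − T_C) = 680 × 290.15/1078.00 = 183.0 kW.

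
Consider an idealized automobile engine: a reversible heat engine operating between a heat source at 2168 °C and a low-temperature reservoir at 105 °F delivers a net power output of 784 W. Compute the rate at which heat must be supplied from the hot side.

T_H = 2168 °C → 2168 + 273.15 = 2441.15 K.
T_C = 105 °F → (105 − 32) × 5/9 = 40.56 °C = 313.71 K.
Since the cycle is reversible, η = 1 − T_C/T_H = 1 − 313.71/2441.15 = 0.8715.
Q_H = W/η = 784/0.8715 = 900 W.

Q̇_H ≈ 900 W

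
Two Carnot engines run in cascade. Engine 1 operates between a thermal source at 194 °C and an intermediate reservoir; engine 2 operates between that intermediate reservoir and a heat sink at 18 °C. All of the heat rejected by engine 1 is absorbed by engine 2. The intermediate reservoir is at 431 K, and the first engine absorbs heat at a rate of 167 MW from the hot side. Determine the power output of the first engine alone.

T_H = 194 °C → 194 + 273.15 = 467.15 K.
T_C = 18 °C → 18 + 273.15 = 291.15 K.
First-stage efficiency η₁ = 1 − T_m/T_H = 1 − 431.00/467.15 = 0.0774.
W₁ = η₁·Q_H = 0.0774 × 167 = 12.92 MW.

Ẇ₁ ≈ 12.92 MW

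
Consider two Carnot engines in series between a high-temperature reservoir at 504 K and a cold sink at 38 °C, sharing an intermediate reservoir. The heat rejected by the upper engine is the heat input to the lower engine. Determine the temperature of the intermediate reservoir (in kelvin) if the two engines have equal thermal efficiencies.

T_C = 38 °C → 38 + 273.15 = 311.15 K.
Equal efficiencies require 1 − T_m/T_H = 1 − T_C/T_m, i.e. T_m/T_H = T_C/T_m, so T_m = √(T_H·T_C) = √(504.00 × 311.15) = 396 K.

T_m ≈ 396 K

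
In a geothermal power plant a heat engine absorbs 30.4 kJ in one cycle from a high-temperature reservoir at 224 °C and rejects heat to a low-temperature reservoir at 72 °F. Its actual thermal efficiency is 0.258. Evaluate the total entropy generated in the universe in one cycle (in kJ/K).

ΔS_univ ≈ 0.0152 kJ/K

T_H = 224 °C → 224 + 273.15 = 497.15 K.
T_C = 72 °F → (72 − 32) × 5/9 = 22.22 °C = 295.37 K.
W = η·Q_H = 0.258 × 30.4 = 7.843 kJ, so Q_C = Q_H − W = 22.56 kJ.
The hot reservoir loses entropy Q_H/T_H = 30.4/497.15 = 0.06115 kJ/K; the cold reservoir gains Q_C/T_C = 22.56/295.37 = 0.07637 kJ/K.
ΔS_univ = −Q_H/T_H + Q_C/T_C = 0.0152 kJ/K (> 0, since η = 0.258 < η_Carnot = 0.406).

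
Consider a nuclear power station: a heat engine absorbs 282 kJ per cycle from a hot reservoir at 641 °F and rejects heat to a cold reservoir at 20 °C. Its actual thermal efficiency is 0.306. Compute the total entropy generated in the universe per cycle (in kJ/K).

T_H = 641 °F → (641 − 32) × 5/9 = 338.33 °C = 611.48 K.
T_C = 20 °C → 20 + 273.15 = 293.15 K.
W = η·Q_H = 0.306 × 282 = 86.29 kJ, so Q_C = Q_H − W = 195.7 kJ.
The hot reservoir loses entropy Q_H/T_H = 282/611.48 = 0.4612 kJ/K; the cold reservoir gains Q_C/T_C = 195.7/293.15 = 0.6676 kJ/K.
ΔS_univ = −Q_H/T_H + Q_C/T_C = 0.206 kJ/K (> 0, since η = 0.306 < η_Carnot = 0.521).

ΔS_univ ≈ 0.206 kJ/K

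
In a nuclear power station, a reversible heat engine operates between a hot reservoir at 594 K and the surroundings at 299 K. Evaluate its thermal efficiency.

η ≈ 0.497

Since the cycle is reversible, η = 1 − T_C/T_H = 1 − 299.00/594.00 = 0.497.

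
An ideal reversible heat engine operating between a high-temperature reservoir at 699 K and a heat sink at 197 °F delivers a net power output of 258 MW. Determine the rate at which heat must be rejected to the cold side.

T_C = 197 °F → (197 − 32) × 5/9 = 91.67 °C = 364.82 K.
Since the cycle is reversible, η = 1 − T_C/T_H = 1 − 364.82/699.00 = 0.4781.
Since Q_C/Q_H = T_C/T_H and Q_H = W/η, Q_C = W·T_C/(T_H − T_C) = 258 × 364.82/334.18 = 282 MW.

Q̇_C ≈ 282 MW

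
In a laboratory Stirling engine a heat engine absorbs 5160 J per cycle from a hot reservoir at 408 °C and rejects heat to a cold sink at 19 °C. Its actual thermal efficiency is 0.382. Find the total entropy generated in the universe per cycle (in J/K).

T_H = 408 °C → 408 + 273.15 = 681.15 K.
T_C = 19 °C → 19 + 273.15 = 292.15 K.
W = η·Q_H = 0.382 × 5160 = 1971 J, so Q_C = Q_H − W = 3189 J.
The hot reservoir loses entropy Q_H/T_H = 5160/681.15 = 7.575 J/K; the cold reservoir gains Q_C/T_C = 3189/292.15 = 10.92 J/K.
ΔS_univ = −Q_H/T_H + Q_C/T_C = 3.34 J/K (> 0, since η = 0.382 < η_Carnot = 0.571).

ΔS_univ ≈ 3.34 J/K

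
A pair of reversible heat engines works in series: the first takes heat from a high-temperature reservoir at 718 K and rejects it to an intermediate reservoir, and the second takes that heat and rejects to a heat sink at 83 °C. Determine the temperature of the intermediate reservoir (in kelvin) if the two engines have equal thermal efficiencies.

T_m ≈ 506 K

T_C = 83 °C → 83 + 273.15 = 356.15 K.
Equal efficiencies require 1 − T_m/T_H = 1 − T_C/T_m, i.e. T_m/T_H = T_C/T_m, so T_m = √(T_H·T_C) = √(718.00 × 356.15) = 506 K.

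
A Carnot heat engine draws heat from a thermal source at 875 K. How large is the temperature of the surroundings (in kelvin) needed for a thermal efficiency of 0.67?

T_C ≈ 289 K

From η = 1 − T_C/T_H, T_C = T_H·(1 − η) = 875.00 × (1 − 0.67) = 289 K.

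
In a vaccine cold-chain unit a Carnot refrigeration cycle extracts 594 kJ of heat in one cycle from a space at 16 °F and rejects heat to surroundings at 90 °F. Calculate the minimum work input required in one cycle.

W_in ≈ 92.4 kJ

T_H = 90 °F → (90 − 32) × 5/9 = 32.22 °C = 305.37 K.
T_C = 16 °F → (16 − 32) × 5/9 = -8.89 °C = 264.26 K.
For a reversible refrigerator, COP_R = T_C/(T_H − T_C) = 264.26/41.11 = 6.4280.
W = Q_C/COP_R = 594/6.4280 = 92.4 kJ.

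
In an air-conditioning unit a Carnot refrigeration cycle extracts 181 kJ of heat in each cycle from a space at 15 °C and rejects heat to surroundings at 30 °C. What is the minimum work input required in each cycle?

W_in ≈ 9.42 kJ

T_H = 30 °C → 30 + 273.15 = 303.15 K.
T_C = 15 °C → 15 + 273.15 = 288.15 K.
The reversible coefficient of performance is COP_R = T_C/(T_H − T_C) = 288.15/15.00 = 19.2100.
W = Q_C/COP_R = 181/19.2100 = 9.42 kJ.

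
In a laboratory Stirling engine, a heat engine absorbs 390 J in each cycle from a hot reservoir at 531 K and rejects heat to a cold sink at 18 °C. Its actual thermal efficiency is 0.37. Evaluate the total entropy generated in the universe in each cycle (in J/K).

ΔS_univ ≈ 0.109 J/K

T_C = 18 °C → 18 + 273.15 = 291.15 K.
W = η·Q_H = 0.37 × 390 = 144.3 J, so Q_C = Q_H − W = 245.7 J.
Entropy balance on the reservoirs: −Q_H/T_H = -0.7345 J/K, +Q_C/T_C = 0.8439 J/K.
ΔS_univ = −Q_H/T_H + Q_C/T_C = 0.109 J/K (> 0, since η = 0.37 < η_Carnot = 0.452).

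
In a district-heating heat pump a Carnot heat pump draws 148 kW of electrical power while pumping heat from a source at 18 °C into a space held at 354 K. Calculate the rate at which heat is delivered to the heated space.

Q̇_H ≈ 833.6 kW

T_C = 18 °C → 18 + 273.15 = 291.15 K.
Reversible heating COP: COP_HP = T_H/(T_H − T_C) = 354.00/62.85 = 5.6325.
Q_H = COP_HP · W = 5.6325 × 148 = 833.6 kW.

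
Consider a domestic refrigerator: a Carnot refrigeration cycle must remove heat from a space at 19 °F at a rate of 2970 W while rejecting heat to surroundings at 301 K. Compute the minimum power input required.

T_C = 19 °F → (19 − 32) × 5/9 = -7.22 °C = 265.93 K.
Carnot COP: COP_R = T_C/(T_H − T_C) = 265.93/35.07 = 7.5823.
W = Q_C/COP_R = 2970/7.5823 = 392 W.

Ẇ_in ≈ 392 W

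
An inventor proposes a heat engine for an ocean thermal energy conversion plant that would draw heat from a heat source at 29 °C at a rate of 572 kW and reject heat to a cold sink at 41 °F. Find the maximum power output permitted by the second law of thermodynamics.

T_H = 29 °C → 29 + 273.15 = 302.15 K.
T_C = 41 °F → (41 − 32) × 5/9 = 5.00 °C = 278.15 K.
The second-law ceiling is the Carnot efficiency, η_max = 1 − T_C/T_H = 1 − 278.15/302.15 = 0.0794.
W_max = η_max · Q_H = 0.0794 × 572 = 45.4 kW.

Ẇ_max ≈ 45.4 kW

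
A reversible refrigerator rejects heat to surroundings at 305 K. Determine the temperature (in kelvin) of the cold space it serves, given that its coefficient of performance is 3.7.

COP_R = T_C/(T_H − T_C) ⇒ T_C = T_H·COP_R/(1 + COP_R) = 305.00 × 3.7/(1 + 3.7) = 240 K.

T_C ≈ 240 K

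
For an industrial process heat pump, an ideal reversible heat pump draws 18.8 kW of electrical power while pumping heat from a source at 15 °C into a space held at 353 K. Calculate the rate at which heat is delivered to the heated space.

T_C = 15 °C → 15 + 273.15 = 288.15 K.
The Carnot heat-pump COP is COP_HP = T_H/(T_H − T_C) = 353.00/64.85 = 5.4433.
Q_H = COP_HP · W = 5.4433 × 18.8 = 102.3 kW.

Q̇_H ≈ 102.3 kW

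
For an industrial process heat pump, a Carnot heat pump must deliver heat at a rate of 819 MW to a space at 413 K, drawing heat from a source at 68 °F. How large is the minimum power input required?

T_C = 68 °F → (68 − 32) × 5/9 = 20.00 °C = 293.15 K.
COP_HP = T_H/(T_H − T_C) = 413.00/119.85 = 3.4460.
W = Q_H/COP_HP = 819/3.4460 = 237.7 MW.

Ẇ_in ≈ 237.7 MW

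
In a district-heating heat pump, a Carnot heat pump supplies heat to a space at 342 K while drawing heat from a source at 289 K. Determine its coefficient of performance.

Reversible heating COP: COP_HP = T_H/(T_H − T_C) = 342.00/(342.00 − 289.00) = 6.45.

COP_HP ≈ 6.45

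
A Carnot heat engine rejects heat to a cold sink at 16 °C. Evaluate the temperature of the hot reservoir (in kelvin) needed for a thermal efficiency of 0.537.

T_C = 16 °C → 16 + 273.15 = 289.15 K.
From η = 1 − T_C/T_H, solving for T_H gives T_H = T_C/(1 − η) = 289.15/(1 − 0.537) = 625 K.

T_H ≈ 625 K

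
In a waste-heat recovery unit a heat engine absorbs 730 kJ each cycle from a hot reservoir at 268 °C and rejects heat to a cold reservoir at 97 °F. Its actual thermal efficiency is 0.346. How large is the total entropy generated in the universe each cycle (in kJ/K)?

ΔS_univ ≈ 0.195 kJ/K

T_H = 268 °C → 268 + 273.15 = 541.15 K.
T_C = 97 °F → (97 − 32) × 5/9 = 36.11 °C = 309.26 K.
W = η·Q_H = 0.346 × 730 = 252.6 kJ, so Q_C = Q_H − W = 477.4 kJ.
The hot reservoir loses entropy Q_H/T_H = 730/541.15 = 1.349 kJ/K; the cold reservoir gains Q_C/T_C = 477.4/309.26 = 1.544 kJ/K.
ΔS_univ = −Q_H/T_H + Q_C/T_C = 0.195 kJ/K (> 0, since η = 0.346 < η_Carnot = 0.429).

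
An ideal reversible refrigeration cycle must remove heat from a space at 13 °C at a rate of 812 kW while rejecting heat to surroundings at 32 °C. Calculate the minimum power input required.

T_H = 32 °C → 32 + 273.15 = 305.15 K.
T_C = 13 °C → 13 + 273.15 = 286.15 K.
Carnot COP: COP_R = T_C/(T_H − T_C) = 286.15/19.00 = 15.0605.
W = Q_C/COP_R = 812/15.0605 = 53.9 kW.

Ẇ_in ≈ 53.9 kW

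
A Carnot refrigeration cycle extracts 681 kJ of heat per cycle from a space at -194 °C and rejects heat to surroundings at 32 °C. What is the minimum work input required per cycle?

T_H = 32 °C → 32 + 273.15 = 305.15 K.
T_C = -194 °C → -194 + 273.15 = 79.15 K.
Carnot COP: COP_R = T_C/(T_H − T_C) = 79.15/226.00 = 0.3502.
W = Q_C/COP_R = 681/0.3502 = 1944 kJ.

W_in ≈ 1944 kJ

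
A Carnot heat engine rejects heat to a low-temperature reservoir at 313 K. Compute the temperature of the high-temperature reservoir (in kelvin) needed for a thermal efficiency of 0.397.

T_H ≈ 519.1 K

From η = 1 − T_C/T_H, solving for T_H gives T_H = T_C/(1 − η) = 313.00/(1 − 0.397) = 519.1 K.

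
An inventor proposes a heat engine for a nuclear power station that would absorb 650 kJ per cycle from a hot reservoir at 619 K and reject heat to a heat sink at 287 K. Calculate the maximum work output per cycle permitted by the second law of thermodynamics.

No engine can exceed the Carnot limit: η_max = 1 − T_C/T_H = 1 − 287.00/619.00 = 0.5363.
W_max = η_max · Q_H = 0.5363 × 650 = 349 kJ.

W_max ≈ 349 kJ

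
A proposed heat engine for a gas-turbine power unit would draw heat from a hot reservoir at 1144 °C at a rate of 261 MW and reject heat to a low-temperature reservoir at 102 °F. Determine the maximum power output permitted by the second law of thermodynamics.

Ẇ_max ≈ 204 MW

T_H = 1144 °C → 1144 + 273.15 = 1417.15 K.
T_C = 102 °F → (102 − 32) × 5/9 = 38.89 °C = 312.04 K.
No engine can exceed the Carnot limit: η_max = 1 − T_C/T_H = 1 − 312.04/1417.15 = 0.7798.
W_max = η_max · Q_H = 0.7798 × 261 = 204 MW.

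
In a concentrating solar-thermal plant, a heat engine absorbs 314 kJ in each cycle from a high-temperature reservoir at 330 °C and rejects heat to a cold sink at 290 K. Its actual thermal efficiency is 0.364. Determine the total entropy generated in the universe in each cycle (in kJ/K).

T_H = 330 °C → 330 + 273.15 = 603.15 K.
W = η·Q_H = 0.364 × 314 = 114.3 kJ, so Q_C = Q_H − W = 199.7 kJ.
Entropy balance on the reservoirs: −Q_H/T_H = -0.5206 kJ/K, +Q_C/T_C = 0.6886 kJ/K.
ΔS_univ = −Q_H/T_H + Q_C/T_C = 0.168 kJ/K (> 0, since η = 0.364 < η_Carnot = 0.519).

ΔS_univ ≈ 0.168 kJ/K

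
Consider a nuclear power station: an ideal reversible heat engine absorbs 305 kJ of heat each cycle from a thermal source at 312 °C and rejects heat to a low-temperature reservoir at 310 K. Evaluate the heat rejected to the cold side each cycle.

Q_C ≈ 162 kJ

T_H = 312 °C → 312 + 273.15 = 585.15 K.
Carnot efficiency: η = 1 − T_C/T_H = 1 − 310.00/585.15 = 0.4702.
For a reversible cycle Q_C/Q_H = T_C/T_H, so Q_C = 305 × 310.00/585.15 = 162 kJ.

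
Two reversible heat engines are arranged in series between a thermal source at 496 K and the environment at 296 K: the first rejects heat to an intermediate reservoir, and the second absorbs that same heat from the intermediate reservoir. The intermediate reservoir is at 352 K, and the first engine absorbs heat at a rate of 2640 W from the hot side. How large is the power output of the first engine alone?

First-stage efficiency η₁ = 1 − T_m/T_H = 1 − 352.00/496.00 = 0.2903.
W₁ = η₁·Q_H = 0.2903 × 2640 = 766.5 W.

Ẇ₁ ≈ 766.5 W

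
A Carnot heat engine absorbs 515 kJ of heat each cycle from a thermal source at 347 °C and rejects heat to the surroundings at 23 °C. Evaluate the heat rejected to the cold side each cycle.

T_H = 347 °C → 347 + 273.15 = 620.15 K.
T_C = 23 °C → 23 + 273.15 = 296.15 K.
Carnot efficiency: η = 1 − T_C/T_H = 1 − 296.15/620.15 = 0.5225.
For a reversible cycle Q_C/Q_H = T_C/T_H, so Q_C = 515 × 296.15/620.15 = 246 kJ.

Q_C ≈ 246 kJ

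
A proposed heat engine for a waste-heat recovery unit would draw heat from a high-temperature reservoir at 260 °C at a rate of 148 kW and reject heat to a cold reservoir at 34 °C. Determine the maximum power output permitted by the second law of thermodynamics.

T_H = 260 °C → 260 + 273.15 = 533.15 K.
T_C = 34 °C → 34 + 273.15 = 307.15 K.
The upper bound on efficiency is η_max = 1 − T_C/T_H = 1 − 307.15/533.15 = 0.4239.
W_max = η_max · Q_H = 0.4239 × 148 = 62.7 kW.

Ẇ_max ≈ 62.7 kW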